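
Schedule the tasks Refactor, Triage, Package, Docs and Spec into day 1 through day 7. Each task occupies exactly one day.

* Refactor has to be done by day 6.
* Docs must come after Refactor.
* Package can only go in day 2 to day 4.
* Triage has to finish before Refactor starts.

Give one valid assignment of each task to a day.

Refactor in day 2, Package in day 2, Triage in day 1, Spec in day 1, Docs in day 3

Checking: Refactor(day 2) before Docs(day 3); Triage(day 1) before Refactor(day 2); Package=day 2 in [day 2,day 4]; Refactor=day 2 in [day 1,day 6].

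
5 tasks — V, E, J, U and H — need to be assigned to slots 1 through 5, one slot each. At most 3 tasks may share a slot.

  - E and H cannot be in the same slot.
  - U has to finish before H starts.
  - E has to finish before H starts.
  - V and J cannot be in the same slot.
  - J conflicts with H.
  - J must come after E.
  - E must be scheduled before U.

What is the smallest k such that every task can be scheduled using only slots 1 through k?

The precedence chain requires at least 3 distinct slots.
With at most 3 per slot and 5 tasks, at least 2 slots are needed.
3 works (last occupied slot: 3): for example H -> 3, J -> 2, E -> 1, V -> 1, U -> 2.

3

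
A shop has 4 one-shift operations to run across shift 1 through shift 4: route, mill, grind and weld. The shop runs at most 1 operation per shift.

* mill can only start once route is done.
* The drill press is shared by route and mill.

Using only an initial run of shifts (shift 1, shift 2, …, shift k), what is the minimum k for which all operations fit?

The precedence chain requires at least 2 distinct shifts.
With at most 1 per shift and 4 operations, at least 4 shifts are needed.
4 works (last occupied shift: shift 4): for example mill in shift 2, route in shift 1, weld in shift 4, grind in shift 3.

4 shifts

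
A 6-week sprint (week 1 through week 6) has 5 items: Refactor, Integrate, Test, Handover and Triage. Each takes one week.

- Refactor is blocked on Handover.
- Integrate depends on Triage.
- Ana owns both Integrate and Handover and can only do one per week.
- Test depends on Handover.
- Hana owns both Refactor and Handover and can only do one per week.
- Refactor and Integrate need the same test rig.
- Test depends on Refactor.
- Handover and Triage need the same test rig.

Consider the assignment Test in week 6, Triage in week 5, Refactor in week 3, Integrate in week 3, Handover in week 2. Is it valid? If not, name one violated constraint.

No. Refactor and Integrate need the same test rig is not satisfied.

Handover and Triage need the same test rig — holds.
Test depends on Handover — holds.
Test depends on Refactor — holds.
Integrate depends on Triage — violated.
Hana owns both Refactor and Handover and can only do one per week — holds.
Refactor and Integrate need the same test rig — violated.
Refactor is blocked on Handover — holds.
Ana owns both Integrate and Handover and can only do one per week — holds.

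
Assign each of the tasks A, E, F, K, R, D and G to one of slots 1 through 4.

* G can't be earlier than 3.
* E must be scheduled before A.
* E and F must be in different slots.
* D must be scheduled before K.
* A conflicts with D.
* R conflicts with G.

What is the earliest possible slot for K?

Precedence pushes K to at least 2.
K at 2 is achievable: R=1; G=3; D=1; K=2; E=1; A=2; F=2.

2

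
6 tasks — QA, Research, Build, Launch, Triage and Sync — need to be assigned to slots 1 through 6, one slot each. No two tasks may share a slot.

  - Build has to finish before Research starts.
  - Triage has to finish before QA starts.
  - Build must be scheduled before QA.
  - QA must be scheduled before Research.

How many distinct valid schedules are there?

Splitting on QA: it can be 3 (12), 4 (24), 5 (24). Listing each branch's schedules as (Research, Build, Launch, Triage, Sync):
QA=3: (4,1,5,2,6) (4,1,6,2,5) (4,2,5,1,6) (4,2,6,1,5) (5,1,4,2,6) (5,1,6,2,4) (5,2,4,1,6) (5,2,6,1,4) (6,1,4,2,5) (6,1,5,2,4) (6,2,4,1,5) (6,2,5,1,4) — 12.
QA=4: (5,1,2,3,6) (5,1,3,2,6) (5,1,6,2,3) (5,1,6,3,2) (5,2,1,3,6) (5,2,3,1,6) (5,2,6,1,3) (5,2,6,3,1) (5,3,1,2,6) (5,3,2,1,6) (5,3,6,1,2) (5,3,6,2,1) (6,1,2,3,5) (6,1,3,2,5) (6,1,5,2,3) (6,1,5,3,2) (6,2,1,3,5) (6,2,3,1,5) (6,2,5,1,3) (6,2,5,3,1) (6,3,1,2,5) (6,3,2,1,5) (6,3,5,1,2) (6,3,5,2,1) — 24.
QA=5: (6,1,2,3,4) (6,1,2,4,3) (6,1,3,2,4) (6,1,3,4,2) (6,1,4,2,3) (6,1,4,3,2) (6,2,1,3,4) (6,2,1,4,3) (6,2,3,1,4) (6,2,3,4,1) (6,2,4,1,3) (6,2,4,3,1) (6,3,1,2,4) (6,3,1,4,2) (6,3,2,1,4) (6,3,2,4,1) (6,3,4,1,2) (6,3,4,2,1) (6,4,1,2,3) (6,4,1,3,2) (6,4,2,1,3) (6,4,2,3,1) (6,4,3,1,2) (6,4,3,2,1) — 24.
Summing: 12 + 24 + 24 = 60.

60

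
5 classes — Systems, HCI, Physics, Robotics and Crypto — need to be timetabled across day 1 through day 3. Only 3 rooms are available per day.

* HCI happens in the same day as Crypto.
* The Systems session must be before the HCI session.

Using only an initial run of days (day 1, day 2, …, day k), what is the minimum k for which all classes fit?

2 days

The precedence chain requires at least 2 distinct days.
With at most 3 per day and 5 classes, at least 2 days are needed.
2 works (last occupied day: day 2): for example Physics -> day 1, Systems -> day 1, Robotics -> day 1, HCI -> day 2, Crypto -> day 2.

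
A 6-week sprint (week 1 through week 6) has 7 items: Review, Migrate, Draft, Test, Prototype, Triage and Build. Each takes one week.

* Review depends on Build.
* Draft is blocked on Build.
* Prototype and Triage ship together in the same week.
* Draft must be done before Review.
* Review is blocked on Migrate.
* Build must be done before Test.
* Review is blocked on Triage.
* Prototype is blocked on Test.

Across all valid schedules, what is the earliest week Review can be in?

Precedence pushes Review to at least week 4.
Review at week 4 is achievable: Test=week 2, Migrate=week 1, Prototype=week 3, Build=week 1, Triage=week 3, Review=week 4, Draft=week 2.

week 4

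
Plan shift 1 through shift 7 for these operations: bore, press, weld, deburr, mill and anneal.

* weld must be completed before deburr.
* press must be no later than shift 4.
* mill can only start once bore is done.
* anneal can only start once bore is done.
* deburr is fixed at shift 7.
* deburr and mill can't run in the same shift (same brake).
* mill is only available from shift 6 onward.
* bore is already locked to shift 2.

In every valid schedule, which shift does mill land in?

mill's window is shift 6–shift 7.
deburr is fixed at shift 7, and mill can't share a shift with deburr.
So mill must be shift 6.

shift 6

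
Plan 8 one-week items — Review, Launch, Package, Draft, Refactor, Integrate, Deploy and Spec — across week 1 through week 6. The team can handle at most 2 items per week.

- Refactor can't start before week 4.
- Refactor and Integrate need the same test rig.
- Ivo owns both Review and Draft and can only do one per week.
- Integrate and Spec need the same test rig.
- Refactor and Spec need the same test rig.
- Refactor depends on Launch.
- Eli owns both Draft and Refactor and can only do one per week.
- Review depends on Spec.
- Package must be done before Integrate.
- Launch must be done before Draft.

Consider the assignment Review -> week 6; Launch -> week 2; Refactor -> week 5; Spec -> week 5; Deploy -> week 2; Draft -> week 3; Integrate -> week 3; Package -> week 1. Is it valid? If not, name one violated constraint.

No — it violates: Refactor and Spec need the same test rig

Refactor and Spec need the same test rig — violated.
Integrate and Spec need the same test rig — holds.
Refactor can't start before week 4 — holds.
Launch must be done before Draft — holds.
Refactor depends on Launch — holds.
Eli owns both Draft and Refactor and can only do one per week — holds.
Review depends on Spec — holds.
Ivo owns both Review and Draft and can only do one per week — holds.
Package must be done before Integrate — holds.
Refactor and Integrate need the same test rig — holds.
The team can handle at most 2 items per week — holds.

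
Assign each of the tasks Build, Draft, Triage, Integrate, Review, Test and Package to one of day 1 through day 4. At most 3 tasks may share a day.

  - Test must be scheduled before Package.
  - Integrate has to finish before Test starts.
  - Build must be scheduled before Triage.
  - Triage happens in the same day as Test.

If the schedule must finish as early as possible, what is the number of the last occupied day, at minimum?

day 3

The precedence chain requires at least 3 distinct days.
With at most 3 per day and 7 tasks, at least 3 days are needed.
3 works (last occupied day: day 3): for example Build -> day 1, Draft -> day 1, Package -> day 3, Review -> day 2, Triage -> day 2, Integrate -> day 1, Test -> day 2.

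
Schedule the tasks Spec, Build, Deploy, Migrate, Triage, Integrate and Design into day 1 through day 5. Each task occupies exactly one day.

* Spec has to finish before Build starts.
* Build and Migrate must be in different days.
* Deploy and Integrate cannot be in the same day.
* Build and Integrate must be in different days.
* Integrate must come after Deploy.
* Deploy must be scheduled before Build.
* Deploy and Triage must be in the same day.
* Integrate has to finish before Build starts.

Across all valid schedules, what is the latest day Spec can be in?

Downstream work caps Spec at day 4.
Spec at day 4 is achievable: Design=day 1, Spec=day 4, Migrate=day 1, Deploy=day 1, Integrate=day 2, Triage=day 1, Build=day 5.

day 4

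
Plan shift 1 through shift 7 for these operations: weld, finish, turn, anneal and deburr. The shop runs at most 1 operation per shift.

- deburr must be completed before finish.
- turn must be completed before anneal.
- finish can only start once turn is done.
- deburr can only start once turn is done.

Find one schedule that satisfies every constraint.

turn -> shift 1; anneal -> shift 4; deburr -> shift 2; finish -> shift 3; weld -> shift 5

Checking: turn(shift 1) before deburr(shift 2); turn(shift 1) before anneal(shift 4); deburr(shift 2) before finish(shift 3); turn(shift 1) before finish(shift 3); max 1 per shift (cap 1).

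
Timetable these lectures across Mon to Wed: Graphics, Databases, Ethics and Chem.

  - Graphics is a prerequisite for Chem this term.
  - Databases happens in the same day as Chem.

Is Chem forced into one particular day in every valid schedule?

No

Chem can be Tue (e.g. Databases -> Tue; Chem -> Tue; Ethics -> Mon; Graphics -> Mon) or Wed (e.g. Ethics in Mon, Chem in Wed, Graphics in Mon, Databases in Wed).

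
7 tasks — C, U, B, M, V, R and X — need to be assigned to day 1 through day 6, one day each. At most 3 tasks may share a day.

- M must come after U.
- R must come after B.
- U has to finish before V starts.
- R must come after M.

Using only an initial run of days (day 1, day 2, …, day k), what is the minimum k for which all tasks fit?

3 days

The precedence chain requires at least 3 distinct days.
With at most 3 per day and 7 tasks, at least 3 days are needed.
3 works (last occupied day: day 3): for example M -> day 2, V -> day 2, U -> day 1, R -> day 3, C -> day 1, X -> day 2, B -> day 1.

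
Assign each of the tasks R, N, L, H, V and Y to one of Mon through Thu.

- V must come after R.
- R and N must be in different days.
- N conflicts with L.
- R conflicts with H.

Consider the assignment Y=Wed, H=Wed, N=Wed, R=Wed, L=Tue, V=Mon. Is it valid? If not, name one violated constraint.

R and N must be in different days — violated.
V must come after R — violated.
R conflicts with H — violated.
N conflicts with L — holds.

Invalid. V must come after R.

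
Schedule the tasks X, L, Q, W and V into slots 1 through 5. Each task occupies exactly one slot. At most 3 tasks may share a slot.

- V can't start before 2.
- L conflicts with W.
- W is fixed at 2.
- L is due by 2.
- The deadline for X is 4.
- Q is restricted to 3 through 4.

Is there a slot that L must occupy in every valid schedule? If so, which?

L's window is 1–2.
W is fixed at 2, and L can't share a slot with W.
So L must be 1.

1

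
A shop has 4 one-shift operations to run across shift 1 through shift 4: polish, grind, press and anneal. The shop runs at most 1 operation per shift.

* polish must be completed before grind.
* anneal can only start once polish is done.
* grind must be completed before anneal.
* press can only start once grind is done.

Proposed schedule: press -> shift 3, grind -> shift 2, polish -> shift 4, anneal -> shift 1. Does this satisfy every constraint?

anneal can only start once polish is done — violated.
polish must be completed before grind — violated.
grind must be completed before anneal — violated.
press can only start once grind is done — holds.
The shop runs at most 1 operation per shift — holds.

No. anneal can only start once polish is done is not satisfied.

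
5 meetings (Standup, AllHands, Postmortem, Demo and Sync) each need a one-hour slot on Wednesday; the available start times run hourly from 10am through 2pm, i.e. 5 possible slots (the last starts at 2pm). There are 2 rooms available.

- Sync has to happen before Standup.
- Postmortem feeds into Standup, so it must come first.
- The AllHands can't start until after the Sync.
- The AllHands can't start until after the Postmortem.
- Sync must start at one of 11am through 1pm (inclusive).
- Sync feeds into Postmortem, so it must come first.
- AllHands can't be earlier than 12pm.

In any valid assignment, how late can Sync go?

12pm

Sync is available from 11am; Sync's own window allows nothing later than 1pm; downstream work caps Sync at 12pm.
Sync at 12pm is achievable: AllHands=2pm; Sync=12pm; Standup=2pm; Postmortem=1pm; Demo=10am.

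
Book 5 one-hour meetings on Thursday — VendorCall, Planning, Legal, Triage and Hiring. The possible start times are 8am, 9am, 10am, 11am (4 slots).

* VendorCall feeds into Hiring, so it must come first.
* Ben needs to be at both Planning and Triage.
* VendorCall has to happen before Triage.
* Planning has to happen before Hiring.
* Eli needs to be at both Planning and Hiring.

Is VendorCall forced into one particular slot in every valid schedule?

VendorCall can be 8am (e.g. Hiring -> 9am, VendorCall -> 8am, Legal -> 8am, Triage -> 9am, Planning -> 8am) or 9am (e.g. Planning in 8am, Legal in 8am, Hiring in 10am, VendorCall in 9am, Triage in 10am).

No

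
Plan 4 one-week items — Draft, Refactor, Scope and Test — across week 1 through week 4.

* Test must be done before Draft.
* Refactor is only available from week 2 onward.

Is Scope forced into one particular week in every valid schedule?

Scope can be week 1 (e.g. Refactor in week 2, Draft in week 2, Scope in week 1, Test in week 1) or week 2 (e.g. Test=week 1; Draft=week 2; Scope=week 2; Refactor=week 2).

No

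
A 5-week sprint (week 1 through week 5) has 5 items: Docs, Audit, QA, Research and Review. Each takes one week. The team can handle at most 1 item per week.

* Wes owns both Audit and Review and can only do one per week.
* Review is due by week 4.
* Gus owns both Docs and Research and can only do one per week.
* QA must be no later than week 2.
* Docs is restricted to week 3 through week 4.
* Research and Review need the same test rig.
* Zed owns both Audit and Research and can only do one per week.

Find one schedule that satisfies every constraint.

QA=week 1; Docs=week 3; Audit=week 4; Review=week 2; Research=week 5

Checking: Audit(week 4) != Research(week 5); Docs(week 3) != Research(week 5); Audit(week 4) != Review(week 2); Research(week 5) != Review(week 2); QA=week 1 in [week 1,week 2]; Docs=week 3 in [week 3,week 4]; Review=week 2 in [week 1,week 4]; max 1 per week (cap 1).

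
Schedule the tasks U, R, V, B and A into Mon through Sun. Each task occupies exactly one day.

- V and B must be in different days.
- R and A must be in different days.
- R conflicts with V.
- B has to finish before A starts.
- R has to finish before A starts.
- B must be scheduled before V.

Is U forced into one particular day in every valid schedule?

No

U can be Mon (e.g. B=Mon, V=Tue, U=Mon, R=Mon, A=Tue) or Tue (e.g. V -> Tue, B -> Mon, R -> Mon, A -> Tue, U -> Tue).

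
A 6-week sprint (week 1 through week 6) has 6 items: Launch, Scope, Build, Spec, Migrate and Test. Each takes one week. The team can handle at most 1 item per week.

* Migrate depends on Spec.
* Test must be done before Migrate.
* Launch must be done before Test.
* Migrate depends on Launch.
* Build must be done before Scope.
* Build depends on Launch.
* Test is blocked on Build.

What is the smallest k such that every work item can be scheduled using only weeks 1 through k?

The precedence chain requires at least 4 distinct weeks.
With at most 1 per week and 6 work items, at least 6 weeks are needed.
6 works (last occupied week: week 6): for example Scope -> week 6, Launch -> week 1, Build -> week 2, Migrate -> week 5, Spec -> week 4, Test -> week 3.

6 weeks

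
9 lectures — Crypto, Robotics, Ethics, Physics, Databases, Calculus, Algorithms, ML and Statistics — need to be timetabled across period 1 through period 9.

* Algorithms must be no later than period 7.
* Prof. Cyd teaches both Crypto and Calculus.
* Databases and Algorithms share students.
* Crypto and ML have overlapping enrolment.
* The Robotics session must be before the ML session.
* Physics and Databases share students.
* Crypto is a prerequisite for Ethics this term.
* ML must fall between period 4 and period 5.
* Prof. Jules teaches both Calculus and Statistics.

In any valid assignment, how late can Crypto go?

Downstream work caps Crypto at period 8.
Crypto at period 8 is achievable: Databases=period 2, Ethics=period 9, Algorithms=period 1, Crypto=period 8, Statistics=period 2, ML=period 4, Calculus=period 1, Physics=period 1, Robotics=period 1.

period 8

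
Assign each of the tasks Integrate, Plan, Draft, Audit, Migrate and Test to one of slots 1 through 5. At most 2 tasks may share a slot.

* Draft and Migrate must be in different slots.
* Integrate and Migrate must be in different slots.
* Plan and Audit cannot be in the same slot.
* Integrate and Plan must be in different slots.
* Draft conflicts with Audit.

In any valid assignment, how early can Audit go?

1

Audit at 1 is achievable: Integrate -> 1; Migrate -> 3; Plan -> 2; Draft -> 2; Audit -> 1; Test -> 3.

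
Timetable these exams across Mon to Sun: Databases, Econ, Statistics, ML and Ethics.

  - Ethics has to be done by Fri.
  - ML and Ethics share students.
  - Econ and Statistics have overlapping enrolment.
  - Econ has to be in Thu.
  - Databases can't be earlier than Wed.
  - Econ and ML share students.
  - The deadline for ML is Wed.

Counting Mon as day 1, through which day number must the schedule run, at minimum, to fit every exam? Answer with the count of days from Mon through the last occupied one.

Econ can't be placed before Thu — that is day 4 counting from Mon — so the schedule must run through at least 4 days.
4 works (last occupied day: Thu): for example Databases in Wed, ML in Mon, Statistics in Mon, Econ in Thu, Ethics in Tue.

4 days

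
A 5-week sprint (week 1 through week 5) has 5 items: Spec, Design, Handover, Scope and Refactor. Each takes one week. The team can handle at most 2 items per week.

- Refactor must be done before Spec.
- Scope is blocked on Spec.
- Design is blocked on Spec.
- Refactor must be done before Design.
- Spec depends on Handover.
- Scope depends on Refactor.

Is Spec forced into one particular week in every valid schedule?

Spec can be week 2 (e.g. Spec in week 2; Handover in week 1; Refactor in week 1; Scope in week 3; Design in week 3) or week 3 (e.g. Spec -> week 3, Handover -> week 1, Design -> week 4, Refactor -> week 1, Scope -> week 4).

No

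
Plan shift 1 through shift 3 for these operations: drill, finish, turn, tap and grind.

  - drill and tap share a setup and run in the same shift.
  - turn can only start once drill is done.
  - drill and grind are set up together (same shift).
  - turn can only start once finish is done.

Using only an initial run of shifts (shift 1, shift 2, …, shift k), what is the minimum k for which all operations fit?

The precedence chain requires at least 2 distinct shifts.
2 works (last occupied shift: shift 2): for example finish=shift 1, grind=shift 1, drill=shift 1, tap=shift 1, turn=shift 2.

2 shifts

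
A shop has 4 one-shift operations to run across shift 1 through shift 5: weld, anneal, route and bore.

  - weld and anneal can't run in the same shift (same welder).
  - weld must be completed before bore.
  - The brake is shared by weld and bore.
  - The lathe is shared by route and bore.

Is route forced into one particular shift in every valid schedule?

No

route can be shift 1 (e.g. weld -> shift 1, anneal -> shift 2, bore -> shift 2, route -> shift 1) or shift 2 (e.g. bore=shift 3; route=shift 2; weld=shift 1; anneal=shift 2).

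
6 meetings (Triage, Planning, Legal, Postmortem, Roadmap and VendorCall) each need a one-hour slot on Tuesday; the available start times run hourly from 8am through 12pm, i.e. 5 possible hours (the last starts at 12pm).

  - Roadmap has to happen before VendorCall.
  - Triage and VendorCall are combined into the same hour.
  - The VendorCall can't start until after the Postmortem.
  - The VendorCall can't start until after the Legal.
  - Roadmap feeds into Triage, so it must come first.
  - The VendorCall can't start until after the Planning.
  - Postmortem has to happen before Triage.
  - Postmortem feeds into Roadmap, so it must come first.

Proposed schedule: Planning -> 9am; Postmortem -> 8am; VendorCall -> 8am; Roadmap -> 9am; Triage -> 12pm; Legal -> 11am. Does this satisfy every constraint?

The VendorCall can't start until after the Postmortem — violated.
Triage and VendorCall are combined into the same hour — violated.
Roadmap has to happen before VendorCall — violated.
The VendorCall can't start until after the Planning — violated.
Postmortem has to happen before Triage — holds.
The VendorCall can't start until after the Legal — violated.
Postmortem feeds into Roadmap, so it must come first — holds.
Roadmap feeds into Triage, so it must come first — holds.

No. Triage and VendorCall are combined into the same hour is not satisfied.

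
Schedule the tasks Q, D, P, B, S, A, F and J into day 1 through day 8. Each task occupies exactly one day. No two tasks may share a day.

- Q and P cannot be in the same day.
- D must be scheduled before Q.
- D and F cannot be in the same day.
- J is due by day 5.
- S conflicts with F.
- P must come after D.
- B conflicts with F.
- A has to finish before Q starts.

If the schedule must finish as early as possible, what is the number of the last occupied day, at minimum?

The precedence chain requires at least 2 distinct days.
With at most 1 per day and 8 tasks, at least 8 days are needed.
8 works (last occupied day: day 8): for example D in day 2; B in day 6; Q in day 4; A in day 3; F in day 8; S in day 7; J in day 1; P in day 5.

day 8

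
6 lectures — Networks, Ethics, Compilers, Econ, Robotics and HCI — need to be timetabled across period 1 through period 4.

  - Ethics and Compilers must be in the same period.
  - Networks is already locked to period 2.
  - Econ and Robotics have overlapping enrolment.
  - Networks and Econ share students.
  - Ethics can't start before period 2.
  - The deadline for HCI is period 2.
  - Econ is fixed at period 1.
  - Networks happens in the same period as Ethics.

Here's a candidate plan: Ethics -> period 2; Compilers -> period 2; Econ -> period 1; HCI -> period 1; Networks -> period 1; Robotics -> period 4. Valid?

No. Networks is already locked to period 2 is not satisfied.

The deadline for HCI is period 2 — holds.
Networks and Econ share students — violated.
Econ and Robotics have overlapping enrolment — holds.
Networks is already locked to period 2 — violated.
Networks happens in the same period as Ethics — violated.
Ethics can't start before period 2 — holds.
Ethics and Compilers must be in the same period — holds.
Econ is fixed at period 1 — holds.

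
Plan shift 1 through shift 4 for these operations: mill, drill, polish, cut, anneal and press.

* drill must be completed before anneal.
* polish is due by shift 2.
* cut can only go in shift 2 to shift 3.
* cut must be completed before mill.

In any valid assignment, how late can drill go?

shift 3

Downstream work caps drill at shift 3.
drill at shift 3 is achievable: drill=shift 3, mill=shift 3, cut=shift 2, polish=shift 1, anneal=shift 4, press=shift 1.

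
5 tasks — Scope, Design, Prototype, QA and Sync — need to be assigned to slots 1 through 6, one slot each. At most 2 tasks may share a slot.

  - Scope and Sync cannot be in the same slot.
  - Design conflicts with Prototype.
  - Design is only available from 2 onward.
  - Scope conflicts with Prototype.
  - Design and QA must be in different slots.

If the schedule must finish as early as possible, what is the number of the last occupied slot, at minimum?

slot 3

With at most 2 per slot and 5 tasks, at least 3 slots are needed.
Design can't be placed before 2, so the schedule must run through at least slot 2.
3 works (last occupied slot: 3): for example Design -> 2, Scope -> 1, QA -> 1, Sync -> 2, Prototype -> 3.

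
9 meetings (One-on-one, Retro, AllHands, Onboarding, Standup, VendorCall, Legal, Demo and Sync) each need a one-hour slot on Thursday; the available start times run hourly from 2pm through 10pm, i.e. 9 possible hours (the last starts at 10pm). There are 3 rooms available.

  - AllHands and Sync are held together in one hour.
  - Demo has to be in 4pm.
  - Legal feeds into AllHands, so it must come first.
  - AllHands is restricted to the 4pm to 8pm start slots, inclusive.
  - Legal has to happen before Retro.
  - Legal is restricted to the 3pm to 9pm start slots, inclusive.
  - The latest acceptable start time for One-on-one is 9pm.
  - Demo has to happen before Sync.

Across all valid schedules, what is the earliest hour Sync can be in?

Precedence pushes Sync to at least 5pm; Sync must be in the same hour as AllHands, which can't be after 8pm, so Sync is at most 8pm.
Sync at 5pm is achievable: One-on-one -> 2pm; Onboarding -> 2pm; Standup -> 2pm; Retro -> 4pm; VendorCall -> 3pm; Sync -> 5pm; AllHands -> 5pm; Legal -> 3pm; Demo -> 4pm.

5pm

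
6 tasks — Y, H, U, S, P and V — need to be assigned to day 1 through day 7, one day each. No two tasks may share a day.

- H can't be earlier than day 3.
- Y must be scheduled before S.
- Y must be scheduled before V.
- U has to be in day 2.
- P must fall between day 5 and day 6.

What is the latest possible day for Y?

Downstream work caps Y at day 6.
Y at day 4 is achievable: U=day 2; S=day 6; Y=day 4; V=day 7; H=day 3; P=day 5.
Nothing later works — the capacity limit rule out every day after day 4.

day 4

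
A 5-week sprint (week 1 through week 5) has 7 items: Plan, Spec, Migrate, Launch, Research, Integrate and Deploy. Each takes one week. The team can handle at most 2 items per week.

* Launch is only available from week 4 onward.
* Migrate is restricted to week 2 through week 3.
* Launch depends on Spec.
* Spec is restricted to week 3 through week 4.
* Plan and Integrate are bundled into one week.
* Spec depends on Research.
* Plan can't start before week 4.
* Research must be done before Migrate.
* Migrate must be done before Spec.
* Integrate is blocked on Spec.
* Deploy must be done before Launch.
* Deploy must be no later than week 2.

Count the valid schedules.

4

Enumerating: Migrate=week 2; Spec=week 3; Integrate=week 5; Deploy=week 1; Research=week 1; Launch=week 4; Plan=week 5 | Deploy in week 2; Migrate in week 2; Integrate in week 5; Launch in week 4; Plan in week 5; Research in week 1; Spec in week 3 | Integrate in week 4; Deploy in week 1; Research in week 1; Plan in week 4; Migrate in week 2; Launch in week 5; Spec in week 3 | Deploy -> week 2, Spec -> week 3, Plan -> week 4, Integrate -> week 4, Research -> week 1, Launch -> week 5, Migrate -> week 2.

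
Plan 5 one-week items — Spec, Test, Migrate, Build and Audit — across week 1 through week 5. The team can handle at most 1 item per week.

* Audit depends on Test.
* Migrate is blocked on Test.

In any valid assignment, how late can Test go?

week 3

Downstream work caps Test at week 4.
Test at week 3 is achievable: Migrate -> week 4; Spec -> week 1; Audit -> week 5; Build -> week 2; Test -> week 3.
Nothing later works — the capacity limit rule out every week after week 3.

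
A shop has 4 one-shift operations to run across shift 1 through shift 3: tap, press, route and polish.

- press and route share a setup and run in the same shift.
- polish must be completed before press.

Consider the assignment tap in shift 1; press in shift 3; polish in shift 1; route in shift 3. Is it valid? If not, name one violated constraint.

polish must be completed before press — holds.
press and route share a setup and run in the same shift — holds.

Yes, all constraints hold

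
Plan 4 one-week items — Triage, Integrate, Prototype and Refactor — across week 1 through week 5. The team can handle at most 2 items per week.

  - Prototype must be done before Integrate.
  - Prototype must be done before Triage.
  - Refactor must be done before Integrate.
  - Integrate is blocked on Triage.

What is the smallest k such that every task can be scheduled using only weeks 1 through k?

The precedence chain requires at least 3 distinct weeks.
With at most 2 per week and 4 tasks, at least 2 weeks are needed.
3 works (last occupied week: week 3): for example Prototype in week 1, Integrate in week 3, Refactor in week 1, Triage in week 2.

3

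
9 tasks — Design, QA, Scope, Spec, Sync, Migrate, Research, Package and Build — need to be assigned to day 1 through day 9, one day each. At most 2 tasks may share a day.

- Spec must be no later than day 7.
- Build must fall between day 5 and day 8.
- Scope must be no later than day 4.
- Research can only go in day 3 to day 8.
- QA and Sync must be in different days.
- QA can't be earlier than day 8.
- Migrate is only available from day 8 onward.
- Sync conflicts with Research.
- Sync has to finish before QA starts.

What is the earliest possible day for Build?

day 5

Build is available from day 5; Build's own window allows nothing later than day 8.
Build at day 5 is achievable: QA in day 8; Design in day 2; Sync in day 2; Build in day 5; Spec in day 1; Research in day 3; Scope in day 1; Migrate in day 8; Package in day 3.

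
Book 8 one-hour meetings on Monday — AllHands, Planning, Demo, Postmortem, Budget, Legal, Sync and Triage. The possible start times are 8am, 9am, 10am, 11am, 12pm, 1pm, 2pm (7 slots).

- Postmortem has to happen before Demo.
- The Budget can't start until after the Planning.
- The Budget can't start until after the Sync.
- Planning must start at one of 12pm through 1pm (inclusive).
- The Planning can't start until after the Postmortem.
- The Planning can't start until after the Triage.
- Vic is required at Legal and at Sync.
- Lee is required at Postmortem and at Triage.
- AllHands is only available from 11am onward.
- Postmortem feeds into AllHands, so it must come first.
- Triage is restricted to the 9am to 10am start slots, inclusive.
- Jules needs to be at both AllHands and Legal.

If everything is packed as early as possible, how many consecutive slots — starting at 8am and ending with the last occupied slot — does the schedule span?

6 slots

The precedence chain requires at least 3 distinct slots.
Propagating the time windows through the other constraints, Budget can't land before 1pm — that is slot 6 counting from 8am — so the schedule must run through at least 6 slots.
6 works (last occupied slot: 1pm): for example Sync -> 8am; Triage -> 9am; Planning -> 12pm; Demo -> 9am; Postmortem -> 8am; AllHands -> 11am; Legal -> 9am; Budget -> 1pm.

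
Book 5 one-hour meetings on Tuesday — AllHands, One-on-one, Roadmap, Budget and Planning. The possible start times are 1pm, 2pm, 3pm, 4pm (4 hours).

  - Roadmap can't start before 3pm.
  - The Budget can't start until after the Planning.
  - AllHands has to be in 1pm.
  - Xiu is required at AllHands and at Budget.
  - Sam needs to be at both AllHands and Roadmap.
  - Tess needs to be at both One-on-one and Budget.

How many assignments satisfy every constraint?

Splitting on One-on-one: it can be 1pm (12), 2pm (10), 3pm (8), 4pm (6). Listing each branch's schedules as (AllHands, Roadmap, Budget, Planning):
One-on-one=1pm: (1pm,3pm,2pm,1pm) (1pm,3pm,3pm,1pm) (1pm,3pm,3pm,2pm) (1pm,3pm,4pm,1pm) (1pm,3pm,4pm,2pm) (1pm,3pm,4pm,3pm) (1pm,4pm,2pm,1pm) (1pm,4pm,3pm,1pm) (1pm,4pm,3pm,2pm) (1pm,4pm,4pm,1pm) (1pm,4pm,4pm,2pm) (1pm,4pm,4pm,3pm) — 12.
One-on-one=2pm: (1pm,3pm,3pm,1pm) (1pm,3pm,3pm,2pm) (1pm,3pm,4pm,1pm) (1pm,3pm,4pm,2pm) (1pm,3pm,4pm,3pm) (1pm,4pm,3pm,1pm) (1pm,4pm,3pm,2pm) (1pm,4pm,4pm,1pm) (1pm,4pm,4pm,2pm) (1pm,4pm,4pm,3pm) — 10.
One-on-one=3pm: (1pm,3pm,2pm,1pm) (1pm,3pm,4pm,1pm) (1pm,3pm,4pm,2pm) (1pm,3pm,4pm,3pm) (1pm,4pm,2pm,1pm) (1pm,4pm,4pm,1pm) (1pm,4pm,4pm,2pm) (1pm,4pm,4pm,3pm) — 8.
One-on-one=4pm: (1pm,3pm,2pm,1pm) (1pm,3pm,3pm,1pm) (1pm,3pm,3pm,2pm) (1pm,4pm,2pm,1pm) (1pm,4pm,3pm,1pm) (1pm,4pm,3pm,2pm) — 6.
Summing: 12 + 10 + 8 + 6 = 36.

36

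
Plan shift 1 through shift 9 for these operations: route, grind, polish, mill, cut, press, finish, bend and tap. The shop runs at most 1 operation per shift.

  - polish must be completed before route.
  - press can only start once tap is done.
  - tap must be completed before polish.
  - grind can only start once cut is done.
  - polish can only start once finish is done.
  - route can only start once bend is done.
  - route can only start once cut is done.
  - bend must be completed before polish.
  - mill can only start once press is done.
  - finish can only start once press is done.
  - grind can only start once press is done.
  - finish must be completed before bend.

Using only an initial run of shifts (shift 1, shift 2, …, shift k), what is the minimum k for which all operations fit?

The precedence chain requires at least 6 distinct shifts.
With at most 1 per shift and 9 operations, at least 9 shifts are needed.
9 works (last occupied shift: shift 9): for example bend in shift 4; polish in shift 5; mill in shift 9; route in shift 7; tap in shift 1; cut in shift 6; grind in shift 8; finish in shift 3; press in shift 2.

9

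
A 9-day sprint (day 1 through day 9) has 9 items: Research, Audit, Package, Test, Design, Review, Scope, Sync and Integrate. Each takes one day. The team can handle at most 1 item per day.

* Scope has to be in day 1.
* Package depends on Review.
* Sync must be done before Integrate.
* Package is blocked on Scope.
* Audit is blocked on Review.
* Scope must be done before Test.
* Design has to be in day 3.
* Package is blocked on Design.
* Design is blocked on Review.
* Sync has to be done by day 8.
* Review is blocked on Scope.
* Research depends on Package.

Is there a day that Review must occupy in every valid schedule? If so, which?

Scope is fixed at day 1 and must come before Review, so Review is at least day 2.
Design is fixed at day 3 and must come after Review, so Review is at most day 2.
So Review must be day 2.

day 2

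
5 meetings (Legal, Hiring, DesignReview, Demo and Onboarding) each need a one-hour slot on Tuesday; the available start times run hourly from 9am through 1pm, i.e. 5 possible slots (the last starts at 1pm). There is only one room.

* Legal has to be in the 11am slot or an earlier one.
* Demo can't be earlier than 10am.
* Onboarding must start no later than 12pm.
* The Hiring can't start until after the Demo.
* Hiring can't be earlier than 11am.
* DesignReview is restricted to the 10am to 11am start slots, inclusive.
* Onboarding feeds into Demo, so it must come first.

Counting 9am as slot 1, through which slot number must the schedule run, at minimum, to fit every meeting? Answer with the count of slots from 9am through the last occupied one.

The precedence chain requires at least 3 distinct slots.
With at most 1 per slot and 5 meetings, at least 5 slots are needed.
5 works (last occupied slot: 1pm): for example Hiring -> 1pm; Demo -> 12pm; Onboarding -> 11am; Legal -> 9am; DesignReview -> 10am.

5 slots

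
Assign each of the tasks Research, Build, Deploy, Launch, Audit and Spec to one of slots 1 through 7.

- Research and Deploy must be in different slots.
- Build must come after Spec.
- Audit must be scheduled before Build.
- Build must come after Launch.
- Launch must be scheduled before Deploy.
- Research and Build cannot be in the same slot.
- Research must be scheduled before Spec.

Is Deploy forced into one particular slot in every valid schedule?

Deploy can be 2 (e.g. Spec in 2; Research in 1; Deploy in 2; Launch in 1; Audit in 1; Build in 3) or 3 (e.g. Build in 3, Deploy in 3, Research in 1, Audit in 1, Launch in 1, Spec in 2).

No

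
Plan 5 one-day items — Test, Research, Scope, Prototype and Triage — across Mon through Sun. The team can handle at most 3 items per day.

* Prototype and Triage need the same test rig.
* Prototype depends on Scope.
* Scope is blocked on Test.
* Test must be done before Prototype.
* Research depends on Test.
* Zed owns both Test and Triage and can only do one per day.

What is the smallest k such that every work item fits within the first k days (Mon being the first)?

3

The precedence chain requires at least 3 distinct days.
With at most 3 per day and 5 work items, at least 2 days are needed.
3 works (last occupied day: Wed): for example Prototype -> Wed, Research -> Tue, Triage -> Tue, Test -> Mon, Scope -> Tue.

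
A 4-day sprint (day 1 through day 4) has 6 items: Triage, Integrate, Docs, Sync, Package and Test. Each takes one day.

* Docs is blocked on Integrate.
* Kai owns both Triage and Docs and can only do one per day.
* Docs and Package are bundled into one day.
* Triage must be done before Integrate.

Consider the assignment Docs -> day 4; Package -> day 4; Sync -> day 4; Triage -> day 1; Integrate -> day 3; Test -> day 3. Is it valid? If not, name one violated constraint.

Docs is blocked on Integrate — holds.
Triage must be done before Integrate — holds.
Kai owns both Triage and Docs and can only do one per day — holds.
Docs and Package are bundled into one day — holds.

Yes, all constraints hold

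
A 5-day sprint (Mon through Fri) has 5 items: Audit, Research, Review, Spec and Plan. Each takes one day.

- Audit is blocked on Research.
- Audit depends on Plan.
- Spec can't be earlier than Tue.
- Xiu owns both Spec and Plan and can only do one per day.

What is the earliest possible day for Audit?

Precedence pushes Audit to at least Tue.
Audit at Tue is achievable: Research=Mon, Review=Mon, Spec=Tue, Plan=Mon, Audit=Tue.

Tue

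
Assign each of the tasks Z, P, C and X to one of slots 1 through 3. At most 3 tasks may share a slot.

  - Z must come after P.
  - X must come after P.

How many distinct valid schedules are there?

Splitting on Z: it can be 2 (6), 3 (9). Listing each branch's schedules as (P, C, X):
Z=2: (1,1,2) (1,1,3) (1,2,2) (1,2,3) (1,3,2) (1,3,3) — 6.
Z=3: (1,1,2) (1,1,3) (1,2,2) (1,2,3) (1,3,2) (1,3,3) (2,1,3) (2,2,3) (2,3,3) — 9.
Summing: 6 + 9 = 15.

15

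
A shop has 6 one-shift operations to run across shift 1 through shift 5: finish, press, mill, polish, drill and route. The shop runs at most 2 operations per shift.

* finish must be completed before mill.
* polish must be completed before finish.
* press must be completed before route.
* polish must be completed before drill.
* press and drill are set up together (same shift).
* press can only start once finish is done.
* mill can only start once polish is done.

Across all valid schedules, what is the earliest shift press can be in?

shift 3

Precedence pushes press to at least shift 3; downstream work caps press at shift 4.
press at shift 3 is achievable: finish -> shift 2, drill -> shift 3, route -> shift 4, press -> shift 3, polish -> shift 1, mill -> shift 4.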